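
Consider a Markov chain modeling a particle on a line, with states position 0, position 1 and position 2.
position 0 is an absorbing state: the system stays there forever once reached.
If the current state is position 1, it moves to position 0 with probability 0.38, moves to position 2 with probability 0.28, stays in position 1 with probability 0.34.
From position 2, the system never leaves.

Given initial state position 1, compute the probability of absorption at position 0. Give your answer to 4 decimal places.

Let h(s) be the probability of absorption at position 0 starting from transient state s. Then h(position 0) = 1 and h(position 2) = 0. By first-step analysis:
h(position 1) = 0.38·1 + 0.34·h(position 1) + 0.28·0
Solving: h(position 1) = 0.5758.
Starting from position 1, the probability is 0.5758.

0.5758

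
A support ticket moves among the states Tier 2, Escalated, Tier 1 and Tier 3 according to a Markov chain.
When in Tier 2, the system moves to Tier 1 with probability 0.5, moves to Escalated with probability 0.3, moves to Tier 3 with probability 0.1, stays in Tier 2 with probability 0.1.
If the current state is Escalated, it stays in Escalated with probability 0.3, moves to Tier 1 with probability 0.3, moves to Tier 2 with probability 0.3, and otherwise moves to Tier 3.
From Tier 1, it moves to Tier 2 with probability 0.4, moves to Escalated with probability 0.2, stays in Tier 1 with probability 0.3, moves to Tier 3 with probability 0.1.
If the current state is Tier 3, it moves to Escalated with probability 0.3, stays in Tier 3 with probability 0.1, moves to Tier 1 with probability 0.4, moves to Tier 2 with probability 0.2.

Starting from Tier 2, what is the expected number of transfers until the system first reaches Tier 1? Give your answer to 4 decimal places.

Let t(s) be the expected number of transfers to first reach Tier 1 from state s, with t(Tier 1) = 0. Conditioning on the first transfer:
t(Tier 2) = 1 + 0.1·t(Tier 2) + 0.3·t(Escalated) + 0.1·t(Tier 3)
t(Escalated) = 1 + 0.3·t(Tier 2) + 0.3·t(Escalated) + 0.1·t(Tier 3)
t(Tier 3) = 1 + 0.2·t(Tier 2) + 0.3·t(Escalated) + 0.1·t(Tier 3)
Solving: t(Tier 2) = 2.3256, t(Escalated) = 2.7907, t(Tier 3) = 2.5581.
Expected transfers from Tier 2 to Tier 1: 2.3256.

2.3256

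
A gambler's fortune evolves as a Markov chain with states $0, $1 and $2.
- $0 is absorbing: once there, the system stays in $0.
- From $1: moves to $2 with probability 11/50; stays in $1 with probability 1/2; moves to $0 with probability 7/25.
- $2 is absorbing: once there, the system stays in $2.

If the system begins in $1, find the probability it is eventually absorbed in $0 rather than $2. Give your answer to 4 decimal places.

0.5600

Let h(s) be the probability of absorption at $0 starting from transient state s. Then h($0) = 1 and h($2) = 0. By first-step analysis:
h($1) = 0.28·1 + 0.5·h($1) + 0.22·0
Solving: h($1) = 0.5600.
Starting from $1, the probability is 0.5600.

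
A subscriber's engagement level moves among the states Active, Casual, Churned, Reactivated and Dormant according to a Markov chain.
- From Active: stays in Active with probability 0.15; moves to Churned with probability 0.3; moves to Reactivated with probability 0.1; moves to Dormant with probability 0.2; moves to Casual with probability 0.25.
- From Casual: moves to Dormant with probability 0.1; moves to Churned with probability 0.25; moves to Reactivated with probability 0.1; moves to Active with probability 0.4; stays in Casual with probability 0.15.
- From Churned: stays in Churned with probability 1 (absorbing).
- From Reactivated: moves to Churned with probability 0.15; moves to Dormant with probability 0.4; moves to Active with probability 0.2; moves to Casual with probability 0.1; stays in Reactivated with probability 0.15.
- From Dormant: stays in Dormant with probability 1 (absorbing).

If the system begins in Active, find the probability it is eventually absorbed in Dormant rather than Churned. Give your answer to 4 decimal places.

0.4220

Let h(s) be the probability of absorption at Dormant starting from transient state s. Then h(Dormant) = 1 and h(Churned) = 0. By first-step analysis:
h(Active) = 0.15·h(Active) + 0.25·h(Casual) + 0.3·0 + 0.1·h(Reactivated) + 0.2·1
h(Casual) = 0.4·h(Active) + 0.15·h(Casual) + 0.25·0 + 0.1·h(Reactivated) + 0.1·1
h(Reactivated) = 0.2·h(Active) + 0.1·h(Casual) + 0.15·0 + 0.15·h(Reactivated) + 0.4·1
Solving: h(Active) = 0.4220, h(Casual) = 0.3887, h(Reactivated) = 0.6156.
Starting from Active, the probability is 0.4220.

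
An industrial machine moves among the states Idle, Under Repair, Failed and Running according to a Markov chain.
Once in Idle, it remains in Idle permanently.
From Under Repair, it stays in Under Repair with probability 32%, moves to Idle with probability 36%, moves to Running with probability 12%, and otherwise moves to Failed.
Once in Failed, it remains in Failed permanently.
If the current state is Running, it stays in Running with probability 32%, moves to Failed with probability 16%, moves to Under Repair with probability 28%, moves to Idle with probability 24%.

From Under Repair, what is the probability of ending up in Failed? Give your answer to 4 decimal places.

Let h(s) be the probability of absorption at Failed starting from transient state s. Then h(Failed) = 1 and h(Idle) = 0. By first-step analysis:
h(Under Repair) = 0.36·0 + 0.32·h(Under Repair) + 0.2·1 + 0.12·h(Running)
h(Running) = 0.24·0 + 0.28·h(Under Repair) + 0.16·1 + 0.32·h(Running)
Solving: h(Under Repair) = 0.3619, h(Running) = 0.3843.
Starting from Under Repair, the probability is 0.3619.

0.3619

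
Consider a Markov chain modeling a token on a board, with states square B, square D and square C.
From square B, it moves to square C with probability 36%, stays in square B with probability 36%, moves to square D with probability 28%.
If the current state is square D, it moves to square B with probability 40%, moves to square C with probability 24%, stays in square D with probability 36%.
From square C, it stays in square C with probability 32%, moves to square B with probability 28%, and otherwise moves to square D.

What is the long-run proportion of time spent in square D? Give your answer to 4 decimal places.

Let the stationary distribution be π with π = πP and π_1 + π_2 + π_3 = 1.
π_1 = 0.36·π_1 + 0.4·π_2 + 0.28·π_3
π_2 = 0.28·π_1 + 0.36·π_2 + 0.4·π_3
Solving with the normalization constraint gives π = (0.3493, 0.3443, 0.3064).
So the stationary probability of square D is 0.3443.

0.3443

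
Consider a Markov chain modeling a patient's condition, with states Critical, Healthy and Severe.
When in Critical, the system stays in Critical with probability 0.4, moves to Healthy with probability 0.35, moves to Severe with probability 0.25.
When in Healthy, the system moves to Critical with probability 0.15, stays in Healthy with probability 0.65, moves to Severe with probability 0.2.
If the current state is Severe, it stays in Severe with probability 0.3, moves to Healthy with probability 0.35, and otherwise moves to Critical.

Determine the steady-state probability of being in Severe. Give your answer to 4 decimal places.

Let the stationary distribution be π with π = πP and π_1 + π_2 + π_3 = 1.
π_1 = 0.4·π_1 + 0.15·π_2 + 0.35·π_3
π_2 = 0.35·π_1 + 0.65·π_2 + 0.35·π_3
Solving with the normalization constraint gives π = (0.2632, 0.5000, 0.2368).
So the stationary probability of Severe is 0.2368.

0.2368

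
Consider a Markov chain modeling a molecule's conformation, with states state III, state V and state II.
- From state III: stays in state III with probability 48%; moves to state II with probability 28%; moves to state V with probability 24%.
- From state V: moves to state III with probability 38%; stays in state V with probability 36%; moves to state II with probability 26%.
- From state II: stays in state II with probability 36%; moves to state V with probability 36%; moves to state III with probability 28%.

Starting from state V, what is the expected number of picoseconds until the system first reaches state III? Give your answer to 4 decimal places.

Let t(s) be the expected number of picoseconds to first reach state III from state s, with t(state III) = 0. Conditioning on the first picosecond:
t(state V) = 1 + 0.36·t(state V) + 0.26·t(state II)
t(state II) = 1 + 0.36·t(state V) + 0.36·t(state II)
Solving: t(state V) = 2.8481, t(state II) = 3.1646.
Expected picoseconds from state V to state III: 2.8481.

2.8481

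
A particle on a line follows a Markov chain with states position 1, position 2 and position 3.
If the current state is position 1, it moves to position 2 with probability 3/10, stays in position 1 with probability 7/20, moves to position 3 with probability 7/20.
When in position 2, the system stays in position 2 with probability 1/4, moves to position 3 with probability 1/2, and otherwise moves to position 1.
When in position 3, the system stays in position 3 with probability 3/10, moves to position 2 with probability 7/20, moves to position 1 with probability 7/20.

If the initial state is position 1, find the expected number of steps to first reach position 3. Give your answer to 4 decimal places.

Let t(s) be the expected number of steps to first reach position 3 from state s, with t(position 3) = 0. Conditioning on the first step:
t(position 1) = 1 + 0.35·t(position 1) + 0.3·t(position 2)
t(position 2) = 1 + 0.25·t(position 1) + 0.25·t(position 2)
Solving: t(position 1) = 2.5455, t(position 2) = 2.1818.
Expected steps from position 1 to position 3: 2.5455.

2.5455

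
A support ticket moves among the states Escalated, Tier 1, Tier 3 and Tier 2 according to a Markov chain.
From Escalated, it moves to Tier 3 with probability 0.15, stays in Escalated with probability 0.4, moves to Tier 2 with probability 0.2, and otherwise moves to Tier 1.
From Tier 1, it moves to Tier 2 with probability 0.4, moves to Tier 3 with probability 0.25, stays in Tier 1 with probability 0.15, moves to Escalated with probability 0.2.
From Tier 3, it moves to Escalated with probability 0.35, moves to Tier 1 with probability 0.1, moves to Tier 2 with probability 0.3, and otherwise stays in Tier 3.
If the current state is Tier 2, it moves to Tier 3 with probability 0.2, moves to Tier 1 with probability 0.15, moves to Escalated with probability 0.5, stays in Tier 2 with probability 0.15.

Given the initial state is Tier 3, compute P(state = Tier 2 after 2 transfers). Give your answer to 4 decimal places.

Propagate the distribution vector 2 transfers from Tier 3.
After 0 transfers: (0.0000, 0.0000, 1.0000, 0.0000)
After 1 transfer: (0.3500, 0.1000, 0.2500, 0.3000)
After 2 transfers: (0.3975, 0.1725, 0.2000, 0.2300)
P(in Tier 2 after 2 transfers) = 0.2300

0.2300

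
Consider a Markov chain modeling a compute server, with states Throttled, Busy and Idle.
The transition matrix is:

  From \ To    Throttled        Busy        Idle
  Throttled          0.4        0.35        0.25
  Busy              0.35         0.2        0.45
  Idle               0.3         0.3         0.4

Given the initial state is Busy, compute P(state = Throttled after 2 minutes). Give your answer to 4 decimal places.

0.3450

Sum over the intermediate state after 1 minute:
P = P(Busy→Throttled)·P(Throttled→Throttled) + P(Busy→Busy)·P(Busy→Throttled) + P(Busy→Idle)·P(Idle→Throttled)
  = 0.35×0.4 + 0.2×0.35 + 0.45×0.3
  = 0.1400 + 0.0700 + 0.1350 = 0.3450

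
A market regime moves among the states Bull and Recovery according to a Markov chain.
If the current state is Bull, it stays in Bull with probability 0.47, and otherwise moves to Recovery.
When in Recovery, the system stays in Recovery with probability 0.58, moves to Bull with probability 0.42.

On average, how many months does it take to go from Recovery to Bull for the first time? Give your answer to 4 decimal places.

Let t(s) be the expected number of months to first reach Bull from state s, with t(Bull) = 0. Conditioning on the first month:
t(Recovery) = 1 + 0.58·t(Recovery)
Solving: t(Recovery) = 2.3810.
Expected months from Recovery to Bull: 2.3810.

2.3810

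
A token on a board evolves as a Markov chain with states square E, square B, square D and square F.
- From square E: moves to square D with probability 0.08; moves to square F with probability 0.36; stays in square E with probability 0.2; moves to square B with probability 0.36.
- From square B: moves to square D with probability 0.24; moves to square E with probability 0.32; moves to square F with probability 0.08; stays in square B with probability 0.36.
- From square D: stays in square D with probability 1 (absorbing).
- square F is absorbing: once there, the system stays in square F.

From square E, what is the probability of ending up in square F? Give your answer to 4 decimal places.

Let h(s) be the probability of absorption at square F starting from transient state s. Then h(square F) = 1 and h(square D) = 0. By first-step analysis:
h(square E) = 0.2·h(square E) + 0.36·h(square B) + 0.08·0 + 0.36·1
h(square B) = 0.32·h(square E) + 0.36·h(square B) + 0.24·0 + 0.08·1
Solving: h(square E) = 0.6532, h(square B) = 0.4516.
Starting from square E, the probability is 0.6532.

0.6532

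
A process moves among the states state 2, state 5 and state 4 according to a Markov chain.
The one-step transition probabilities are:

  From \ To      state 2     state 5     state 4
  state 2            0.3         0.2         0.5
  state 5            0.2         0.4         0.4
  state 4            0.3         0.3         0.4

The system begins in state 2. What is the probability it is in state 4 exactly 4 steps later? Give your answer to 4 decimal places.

Propagate the distribution vector 4 steps from state 2.
After 0 steps: (1.0000, 0.0000, 0.0000)
After 1 step: (0.3000, 0.2000, 0.5000)
After 2 steps: (0.2800, 0.2900, 0.4300)
After 3 steps: (0.2710, 0.3010, 0.4280)
After 4 steps: (0.2699, 0.3030, 0.4271)
P(in state 4 after 4 steps) = 0.4271

0.4271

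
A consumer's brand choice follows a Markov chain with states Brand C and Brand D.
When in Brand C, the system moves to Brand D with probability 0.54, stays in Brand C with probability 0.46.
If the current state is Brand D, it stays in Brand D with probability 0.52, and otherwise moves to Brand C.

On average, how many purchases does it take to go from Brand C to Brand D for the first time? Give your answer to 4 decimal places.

1.8519

Let t(s) be the expected number of purchases to first reach Brand D from state s, with t(Brand D) = 0. Conditioning on the first purchase:
t(Brand C) = 1 + 0.46·t(Brand C)
Solving: t(Brand C) = 1.8519.
Expected purchases from Brand C to Brand D: 1.8519.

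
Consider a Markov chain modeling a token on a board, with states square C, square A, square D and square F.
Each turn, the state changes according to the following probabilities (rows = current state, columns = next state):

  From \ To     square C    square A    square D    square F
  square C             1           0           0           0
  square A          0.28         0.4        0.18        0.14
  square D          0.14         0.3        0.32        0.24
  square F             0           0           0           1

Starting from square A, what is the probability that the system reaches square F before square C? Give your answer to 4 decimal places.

Let h(s) be the probability of absorption at square F starting from transient state s. Then h(square F) = 1 and h(square C) = 0. By first-step analysis:
h(square A) = 0.28·0 + 0.4·h(square A) + 0.18·h(square D) + 0.14·1
h(square D) = 0.14·0 + 0.3·h(square A) + 0.32·h(square D) + 0.24·1
Solving: h(square A) = 0.3910, h(square D) = 0.5254.
Starting from square A, the probability is 0.3910.

0.3910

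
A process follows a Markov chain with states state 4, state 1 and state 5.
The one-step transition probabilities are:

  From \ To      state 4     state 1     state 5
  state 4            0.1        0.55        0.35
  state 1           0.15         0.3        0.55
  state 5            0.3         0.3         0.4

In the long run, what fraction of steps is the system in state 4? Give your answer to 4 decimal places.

0.2061

Let the stationary distribution be π with π = πP and π_1 + π_2 + π_3 = 1.
π_1 = 0.1·π_1 + 0.15·π_2 + 0.3·π_3
π_2 = 0.55·π_1 + 0.3·π_2 + 0.3·π_3
Solving with the normalization constraint gives π = (0.2061, 0.3515, 0.4424).
So the stationary probability of state 4 is 0.2061.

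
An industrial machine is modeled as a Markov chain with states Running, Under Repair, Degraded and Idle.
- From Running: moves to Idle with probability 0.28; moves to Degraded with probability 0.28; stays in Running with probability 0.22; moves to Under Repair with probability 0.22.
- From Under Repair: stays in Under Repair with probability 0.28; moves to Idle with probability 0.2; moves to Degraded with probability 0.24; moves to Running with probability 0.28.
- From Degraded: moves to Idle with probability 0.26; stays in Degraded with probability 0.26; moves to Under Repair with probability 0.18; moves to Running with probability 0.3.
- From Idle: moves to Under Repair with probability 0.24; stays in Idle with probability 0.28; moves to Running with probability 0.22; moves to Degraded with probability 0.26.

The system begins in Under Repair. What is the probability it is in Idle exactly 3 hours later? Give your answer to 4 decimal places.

Propagate the distribution vector 3 hours from Under Repair.
After 0 hours: (0.0000, 1.0000, 0.0000, 0.0000)
After 1 hour: (0.2800, 0.2800, 0.2400, 0.2000)
After 2 hours: (0.2560, 0.2312, 0.2600, 0.2528)
After 3 hours: (0.2547, 0.2285, 0.2605, 0.2563)
P(in Idle after 3 hours) = 0.2563

0.2563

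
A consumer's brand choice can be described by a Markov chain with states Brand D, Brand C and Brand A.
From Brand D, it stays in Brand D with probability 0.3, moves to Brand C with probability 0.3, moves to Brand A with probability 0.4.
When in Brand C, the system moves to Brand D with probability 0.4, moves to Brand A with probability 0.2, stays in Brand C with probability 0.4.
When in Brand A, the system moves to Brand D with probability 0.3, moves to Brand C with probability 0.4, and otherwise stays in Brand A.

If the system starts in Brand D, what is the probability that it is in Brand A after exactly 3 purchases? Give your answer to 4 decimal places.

0.2960

Propagate the distribution vector 3 purchases from Brand D.
After 0 purchases: (1.0000, 0.0000, 0.0000)
After 1 purchase: (0.3000, 0.3000, 0.4000)
After 2 purchases: (0.3300, 0.3700, 0.3000)
After 3 purchases: (0.3370, 0.3670, 0.2960)
P(in Brand A after 3 purchases) = 0.2960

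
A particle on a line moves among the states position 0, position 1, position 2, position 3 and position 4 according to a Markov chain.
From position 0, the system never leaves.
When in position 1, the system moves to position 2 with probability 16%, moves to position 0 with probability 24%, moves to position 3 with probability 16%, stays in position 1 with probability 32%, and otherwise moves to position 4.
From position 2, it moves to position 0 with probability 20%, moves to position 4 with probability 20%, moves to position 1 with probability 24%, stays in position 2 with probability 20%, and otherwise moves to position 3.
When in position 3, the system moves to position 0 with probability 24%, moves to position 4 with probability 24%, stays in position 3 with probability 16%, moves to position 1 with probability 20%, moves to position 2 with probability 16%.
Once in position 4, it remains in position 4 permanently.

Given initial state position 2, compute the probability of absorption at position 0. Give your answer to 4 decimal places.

Let h(s) be the probability of absorption at position 0 starting from transient state s. Then h(position 0) = 1 and h(position 4) = 0. By first-step analysis:
h(position 1) = 0.24·1 + 0.32·h(position 1) + 0.16·h(position 2) + 0.16·h(position 3) + 0.12·0
h(position 2) = 0.2·1 + 0.24·h(position 1) + 0.2·h(position 2) + 0.16·h(position 3) + 0.2·0
h(position 3) = 0.24·1 + 0.2·h(position 1) + 0.16·h(position 2) + 0.16·h(position 3) + 0.24·0
Solving: h(position 1) = 0.6047, h(position 2) = 0.5378, h(position 3) = 0.5321.
Starting from position 2, the probability is 0.5378.

0.5378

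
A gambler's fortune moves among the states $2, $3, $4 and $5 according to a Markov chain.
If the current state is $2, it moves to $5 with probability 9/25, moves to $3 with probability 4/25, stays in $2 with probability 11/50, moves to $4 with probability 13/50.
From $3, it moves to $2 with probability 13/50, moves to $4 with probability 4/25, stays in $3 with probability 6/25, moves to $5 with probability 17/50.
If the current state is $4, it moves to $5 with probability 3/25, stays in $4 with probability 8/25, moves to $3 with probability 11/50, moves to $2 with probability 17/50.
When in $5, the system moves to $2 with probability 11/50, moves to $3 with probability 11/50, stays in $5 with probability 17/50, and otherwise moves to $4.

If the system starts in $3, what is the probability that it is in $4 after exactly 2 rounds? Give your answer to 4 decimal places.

0.2320

Propagate the distribution vector 2 rounds from $3.
After 0 rounds: (0.0000, 1.0000, 0.0000, 0.0000)
After 1 round: (0.2600, 0.2400, 0.1600, 0.3400)
After 2 rounds: (0.2488, 0.2092, 0.2320, 0.3100)
P(in $4 after 2 rounds) = 0.2320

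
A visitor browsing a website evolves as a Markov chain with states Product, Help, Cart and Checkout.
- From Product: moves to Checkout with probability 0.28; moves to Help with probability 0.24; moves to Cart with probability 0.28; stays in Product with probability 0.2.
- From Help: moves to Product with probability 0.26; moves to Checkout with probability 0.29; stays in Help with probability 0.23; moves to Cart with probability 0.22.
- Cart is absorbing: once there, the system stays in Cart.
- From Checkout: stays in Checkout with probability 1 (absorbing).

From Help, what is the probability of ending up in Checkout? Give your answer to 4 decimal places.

Let h(s) be the probability of absorption at Checkout starting from transient state s. Then h(Checkout) = 1 and h(Cart) = 0. By first-step analysis:
h(Product) = 0.2·h(Product) + 0.24·h(Help) + 0.28·0 + 0.28·1
h(Help) = 0.26·h(Product) + 0.23·h(Help) + 0.22·0 + 0.29·1
Solving: h(Product) = 0.5152, h(Help) = 0.5506.
Starting from Help, the probability is 0.5506.

0.5506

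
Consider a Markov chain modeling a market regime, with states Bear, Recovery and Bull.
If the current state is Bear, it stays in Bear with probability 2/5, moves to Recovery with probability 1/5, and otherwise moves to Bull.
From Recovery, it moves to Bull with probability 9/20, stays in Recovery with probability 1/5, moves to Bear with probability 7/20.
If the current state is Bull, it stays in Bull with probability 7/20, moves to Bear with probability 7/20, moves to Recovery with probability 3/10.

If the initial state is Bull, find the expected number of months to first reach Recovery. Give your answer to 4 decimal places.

3.8000

Let t(s) be the expected number of months to first reach Recovery from state s, with t(Recovery) = 0. Conditioning on the first month:
t(Bear) = 1 + 0.4·t(Bear) + 0.4·t(Bull)
t(Bull) = 1 + 0.35·t(Bear) + 0.35·t(Bull)
Solving: t(Bear) = 4.2000, t(Bull) = 3.8000.
Expected months from Bull to Recovery: 3.8000.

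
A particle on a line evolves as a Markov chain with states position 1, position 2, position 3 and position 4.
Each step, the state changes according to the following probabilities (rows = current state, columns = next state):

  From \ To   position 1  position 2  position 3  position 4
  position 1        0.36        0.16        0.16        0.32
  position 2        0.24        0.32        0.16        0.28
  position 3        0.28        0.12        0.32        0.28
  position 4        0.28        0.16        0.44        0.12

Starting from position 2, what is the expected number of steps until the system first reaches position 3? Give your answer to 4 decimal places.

4.3416

Let t(s) be the expected number of steps to first reach position 3 from state s, with t(position 3) = 0. Conditioning on the first step:
t(position 1) = 1 + 0.36·t(position 1) + 0.16·t(position 2) + 0.32·t(position 4)
t(position 2) = 1 + 0.24·t(position 1) + 0.32·t(position 2) + 0.28·t(position 4)
t(position 4) = 1 + 0.28·t(position 1) + 0.16·t(position 2) + 0.12·t(position 4)
Solving: t(position 1) = 4.2939, t(position 2) = 4.3416, t(position 4) = 3.2920.
Expected steps from position 2 to position 3: 4.3416.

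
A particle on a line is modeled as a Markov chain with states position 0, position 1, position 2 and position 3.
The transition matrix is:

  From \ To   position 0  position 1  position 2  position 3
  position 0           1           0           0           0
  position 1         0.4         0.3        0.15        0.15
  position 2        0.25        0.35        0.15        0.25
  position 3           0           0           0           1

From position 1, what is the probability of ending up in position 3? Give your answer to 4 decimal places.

0.3041

Let h(s) be the probability of absorption at position 3 starting from transient state s. Then h(position 3) = 1 and h(position 0) = 0. By first-step analysis:
h(position 1) = 0.4·0 + 0.3·h(position 1) + 0.15·h(position 2) + 0.15·1
h(position 2) = 0.25·0 + 0.35·h(position 1) + 0.15·h(position 2) + 0.25·1
Solving: h(position 1) = 0.3041, h(position 2) = 0.4194.
Starting from position 1, the probability is 0.3041.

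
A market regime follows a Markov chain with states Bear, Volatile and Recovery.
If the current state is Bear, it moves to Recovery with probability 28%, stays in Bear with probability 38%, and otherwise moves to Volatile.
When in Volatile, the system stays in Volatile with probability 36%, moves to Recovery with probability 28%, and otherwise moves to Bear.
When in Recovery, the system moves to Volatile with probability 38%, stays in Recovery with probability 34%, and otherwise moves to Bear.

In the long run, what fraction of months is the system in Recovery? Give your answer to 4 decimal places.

0.2979

Let the stationary distribution be π with π = πP and π_1 + π_2 + π_3 = 1.
π_1 = 0.38·π_1 + 0.36·π_2 + 0.28·π_3
π_2 = 0.34·π_1 + 0.36·π_2 + 0.38·π_3
Solving with the normalization constraint gives π = (0.3430, 0.3591, 0.2979).
So the stationary probability of Recovery is 0.2979.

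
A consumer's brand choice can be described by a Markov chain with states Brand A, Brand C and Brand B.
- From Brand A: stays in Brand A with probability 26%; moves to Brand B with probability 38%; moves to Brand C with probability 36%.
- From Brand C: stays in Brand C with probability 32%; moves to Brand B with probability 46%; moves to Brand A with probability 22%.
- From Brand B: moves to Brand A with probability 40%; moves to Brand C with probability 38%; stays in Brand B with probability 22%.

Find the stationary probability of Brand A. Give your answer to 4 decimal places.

0.2952

Let the stationary distribution be π with π = πP and π_1 + π_2 + π_3 = 1.
π_1 = 0.26·π_1 + 0.22·π_2 + 0.4·π_3
π_2 = 0.36·π_1 + 0.32·π_2 + 0.38·π_3
Solving with the normalization constraint gives π = (0.2952, 0.3529, 0.3519).
So the stationary probability of Brand A is 0.2952.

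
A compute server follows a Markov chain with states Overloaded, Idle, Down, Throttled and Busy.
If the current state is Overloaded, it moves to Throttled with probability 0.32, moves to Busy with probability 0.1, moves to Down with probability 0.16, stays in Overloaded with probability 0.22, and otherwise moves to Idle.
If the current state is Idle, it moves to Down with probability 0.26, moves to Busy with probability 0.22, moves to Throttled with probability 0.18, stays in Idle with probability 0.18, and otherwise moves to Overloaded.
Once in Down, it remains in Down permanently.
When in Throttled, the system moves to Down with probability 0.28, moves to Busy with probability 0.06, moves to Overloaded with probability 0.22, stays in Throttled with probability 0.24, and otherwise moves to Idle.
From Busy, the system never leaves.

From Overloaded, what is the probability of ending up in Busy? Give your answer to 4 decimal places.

Let h(s) be the probability of absorption at Busy starting from transient state s. Then h(Busy) = 1 and h(Down) = 0. By first-step analysis:
h(Overloaded) = 0.22·h(Overloaded) + 0.2·h(Idle) + 0.16·0 + 0.32·h(Throttled) + 0.1·1
h(Idle) = 0.16·h(Overloaded) + 0.18·h(Idle) + 0.26·0 + 0.18·h(Throttled) + 0.22·1
h(Throttled) = 0.22·h(Overloaded) + 0.2·h(Idle) + 0.28·0 + 0.24·h(Throttled) + 0.06·1
Solving: h(Overloaded) = 0.3470, h(Idle) = 0.3984, h(Throttled) = 0.2842.
Starting from Overloaded, the probability is 0.3470.

0.3470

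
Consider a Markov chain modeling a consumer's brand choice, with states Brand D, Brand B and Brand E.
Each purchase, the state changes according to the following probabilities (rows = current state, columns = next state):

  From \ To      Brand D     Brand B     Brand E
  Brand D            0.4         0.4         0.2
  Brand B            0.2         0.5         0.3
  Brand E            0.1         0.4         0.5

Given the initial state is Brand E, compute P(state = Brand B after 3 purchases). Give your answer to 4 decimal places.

Propagate the distribution vector 3 purchases from Brand E.
After 0 purchases: (0.0000, 0.0000, 1.0000)
After 1 purchase: (0.1000, 0.4000, 0.5000)
After 2 purchases: (0.1700, 0.4400, 0.3900)
After 3 purchases: (0.1950, 0.4440, 0.3610)
P(in Brand B after 3 purchases) = 0.4440

0.4440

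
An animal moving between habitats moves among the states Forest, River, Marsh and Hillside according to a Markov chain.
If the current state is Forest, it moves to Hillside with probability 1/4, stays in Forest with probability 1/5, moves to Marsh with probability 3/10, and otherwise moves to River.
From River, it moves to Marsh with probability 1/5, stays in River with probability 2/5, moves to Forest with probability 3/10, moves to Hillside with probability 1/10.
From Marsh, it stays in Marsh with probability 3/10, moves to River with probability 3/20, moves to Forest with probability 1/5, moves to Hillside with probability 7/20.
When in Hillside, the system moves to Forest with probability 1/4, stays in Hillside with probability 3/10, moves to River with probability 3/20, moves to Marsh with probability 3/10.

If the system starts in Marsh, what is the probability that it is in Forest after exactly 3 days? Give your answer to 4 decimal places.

Propagate the distribution vector 3 days from Marsh.
After 0 days: (0.0000, 0.0000, 1.0000, 0.0000)
After 1 day: (0.2000, 0.1500, 0.3000, 0.3500)
After 2 days: (0.2325, 0.2075, 0.2850, 0.2750)
After 3 days: (0.2345, 0.2251, 0.2793, 0.2611)
P(in Forest after 3 days) = 0.2345

0.2345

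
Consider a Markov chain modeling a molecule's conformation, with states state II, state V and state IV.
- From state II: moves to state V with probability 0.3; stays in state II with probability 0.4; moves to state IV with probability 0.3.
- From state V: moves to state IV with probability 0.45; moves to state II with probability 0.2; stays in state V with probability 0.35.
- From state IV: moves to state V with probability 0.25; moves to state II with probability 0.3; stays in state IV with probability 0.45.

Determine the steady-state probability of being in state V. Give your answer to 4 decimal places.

Let the stationary distribution be π with π = πP and π_1 + π_2 + π_3 = 1.
π_1 = 0.4·π_1 + 0.2·π_2 + 0.3·π_3
π_2 = 0.3·π_1 + 0.35·π_2 + 0.25·π_3
Solving with the normalization constraint gives π = (0.3006, 0.2945, 0.4049).
So the stationary probability of state V is 0.2945.

0.2945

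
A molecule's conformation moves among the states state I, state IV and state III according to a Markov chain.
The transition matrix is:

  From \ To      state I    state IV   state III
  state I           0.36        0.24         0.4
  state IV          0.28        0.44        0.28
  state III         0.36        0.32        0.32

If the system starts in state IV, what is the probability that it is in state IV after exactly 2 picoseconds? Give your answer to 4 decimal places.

Sum over the intermediate state after 1 picosecond:
P = P(state IV→state I)·P(state I→state IV) + P(state IV→state IV)·P(state IV→state IV) + P(state IV→state III)·P(state III→state IV)
  = 0.28×0.24 + 0.44×0.44 + 0.28×0.32
  = 0.0672 + 0.1936 + 0.0896 = 0.3504

0.3504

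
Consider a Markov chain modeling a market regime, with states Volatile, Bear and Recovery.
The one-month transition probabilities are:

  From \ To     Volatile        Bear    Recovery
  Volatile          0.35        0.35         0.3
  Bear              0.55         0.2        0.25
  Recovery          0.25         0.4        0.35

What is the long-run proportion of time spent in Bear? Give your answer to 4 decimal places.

Let the stationary distribution be π with π = πP and π_1 + π_2 + π_3 = 1.
π_1 = 0.35·π_1 + 0.55·π_2 + 0.25·π_3
π_2 = 0.35·π_1 + 0.2·π_2 + 0.4·π_3
Solving with the normalization constraint gives π = (0.3836, 0.3174, 0.2991).
So the stationary probability of Bear is 0.3174.

0.3174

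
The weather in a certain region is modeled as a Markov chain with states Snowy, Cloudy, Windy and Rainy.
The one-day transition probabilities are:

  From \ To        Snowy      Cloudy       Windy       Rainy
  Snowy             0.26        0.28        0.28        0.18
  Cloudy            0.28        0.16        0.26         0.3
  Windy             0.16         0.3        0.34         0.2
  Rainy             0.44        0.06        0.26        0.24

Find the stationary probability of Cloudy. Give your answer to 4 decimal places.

0.2110

Let the stationary distribution be π with π = πP and π_1 + π_2 + π_3 + π_4 = 1.
π_1 = 0.26·π_1 + 0.28·π_2 + 0.16·π_3 + 0.44·π_4
π_2 = 0.28·π_1 + 0.16·π_2 + 0.3·π_3 + 0.06·π_4
π_3 = 0.28·π_1 + 0.26·π_2 + 0.34·π_3 + 0.26·π_4
Solving with the normalization constraint gives π = (0.2758, 0.2110, 0.2886, 0.2246).
So the stationary probability of Cloudy is 0.2110.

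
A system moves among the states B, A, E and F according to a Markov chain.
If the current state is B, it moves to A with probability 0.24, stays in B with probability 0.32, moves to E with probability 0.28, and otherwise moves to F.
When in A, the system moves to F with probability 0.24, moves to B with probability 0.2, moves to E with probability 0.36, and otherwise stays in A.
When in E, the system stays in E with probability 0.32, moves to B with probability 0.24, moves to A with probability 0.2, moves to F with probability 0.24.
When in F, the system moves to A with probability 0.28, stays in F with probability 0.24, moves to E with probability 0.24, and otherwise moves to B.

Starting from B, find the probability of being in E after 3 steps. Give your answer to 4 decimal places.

0.3016

Propagate the distribution vector 3 steps from B.
After 0 steps: (1.0000, 0.0000, 0.0000, 0.0000)
After 1 step: (0.3200, 0.2400, 0.2800, 0.1600)
After 2 steps: (0.2560, 0.2256, 0.3040, 0.2144)
After 3 steps: (0.2515, 0.2274, 0.3016, 0.2195)
P(in E after 3 steps) = 0.3016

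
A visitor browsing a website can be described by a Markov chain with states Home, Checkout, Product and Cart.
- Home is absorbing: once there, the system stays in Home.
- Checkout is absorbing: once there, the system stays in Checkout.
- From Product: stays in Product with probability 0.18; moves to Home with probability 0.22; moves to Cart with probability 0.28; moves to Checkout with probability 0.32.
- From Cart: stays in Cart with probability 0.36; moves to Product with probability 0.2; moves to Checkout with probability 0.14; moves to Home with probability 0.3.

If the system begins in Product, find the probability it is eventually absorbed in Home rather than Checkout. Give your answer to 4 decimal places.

0.4795

Let h(s) be the probability of absorption at Home starting from transient state s. Then h(Home) = 1 and h(Checkout) = 0. By first-step analysis:
h(Product) = 0.22·1 + 0.32·0 + 0.18·h(Product) + 0.28·h(Cart)
h(Cart) = 0.3·1 + 0.14·0 + 0.2·h(Product) + 0.36·h(Cart)
Solving: h(Product) = 0.4795, h(Cart) = 0.6186.
Starting from Product, the probability is 0.4795.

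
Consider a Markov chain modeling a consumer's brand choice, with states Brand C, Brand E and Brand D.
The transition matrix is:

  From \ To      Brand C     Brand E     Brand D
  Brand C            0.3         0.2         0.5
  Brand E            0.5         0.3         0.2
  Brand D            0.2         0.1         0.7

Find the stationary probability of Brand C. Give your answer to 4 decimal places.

0.2754

Let the stationary distribution be π with π = πP and π_1 + π_2 + π_3 = 1.
π_1 = 0.3·π_1 + 0.5·π_2 + 0.2·π_3
π_2 = 0.2·π_1 + 0.3·π_2 + 0.1·π_3
Solving with the normalization constraint gives π = (0.2754, 0.1594, 0.5652).
So the stationary probability of Brand C is 0.2754.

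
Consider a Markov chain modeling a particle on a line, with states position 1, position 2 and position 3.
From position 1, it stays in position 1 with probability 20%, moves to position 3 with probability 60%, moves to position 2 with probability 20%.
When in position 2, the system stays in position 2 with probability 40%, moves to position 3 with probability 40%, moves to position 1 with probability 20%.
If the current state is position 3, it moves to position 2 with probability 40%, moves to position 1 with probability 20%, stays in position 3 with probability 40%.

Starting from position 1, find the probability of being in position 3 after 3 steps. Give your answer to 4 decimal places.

Propagate the distribution vector 3 steps from position 1.
After 0 steps: (1.0000, 0.0000, 0.0000)
After 1 step: (0.2000, 0.2000, 0.6000)
After 2 steps: (0.2000, 0.3600, 0.4400)
After 3 steps: (0.2000, 0.3600, 0.4400)
P(in position 3 after 3 steps) = 0.4400

0.4400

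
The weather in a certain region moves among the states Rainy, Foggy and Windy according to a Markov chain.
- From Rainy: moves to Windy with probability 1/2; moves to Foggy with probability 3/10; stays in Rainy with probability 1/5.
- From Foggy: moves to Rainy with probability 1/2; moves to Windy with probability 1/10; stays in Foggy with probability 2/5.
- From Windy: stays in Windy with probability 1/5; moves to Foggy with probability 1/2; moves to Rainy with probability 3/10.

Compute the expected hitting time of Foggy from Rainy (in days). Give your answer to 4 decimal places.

2.6531

Let t(s) be the expected number of days to first reach Foggy from state s, with t(Foggy) = 0. Conditioning on the first day:
t(Rainy) = 1 + 0.2·t(Rainy) + 0.5·t(Windy)
t(Windy) = 1 + 0.3·t(Rainy) + 0.2·t(Windy)
Solving: t(Rainy) = 2.6531, t(Windy) = 2.2449.
Expected days from Rainy to Foggy: 2.6531.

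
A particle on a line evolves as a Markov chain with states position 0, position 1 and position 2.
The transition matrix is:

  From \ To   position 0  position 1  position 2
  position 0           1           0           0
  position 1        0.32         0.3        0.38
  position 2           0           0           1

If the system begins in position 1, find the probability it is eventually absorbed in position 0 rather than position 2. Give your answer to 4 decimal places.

0.4571

Let h(s) be the probability of absorption at position 0 starting from transient state s. Then h(position 0) = 1 and h(position 2) = 0. By first-step analysis:
h(position 1) = 0.32·1 + 0.3·h(position 1) + 0.38·0
Solving: h(position 1) = 0.4571.
Starting from position 1, the probability is 0.4571.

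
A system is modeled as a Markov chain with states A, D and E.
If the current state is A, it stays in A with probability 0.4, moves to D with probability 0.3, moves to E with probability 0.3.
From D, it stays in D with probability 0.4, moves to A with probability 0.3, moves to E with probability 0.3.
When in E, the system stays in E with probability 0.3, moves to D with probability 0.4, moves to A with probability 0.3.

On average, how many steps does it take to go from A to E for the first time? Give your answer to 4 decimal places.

Let t(s) be the expected number of steps to first reach E from state s, with t(E) = 0. Conditioning on the first step:
t(A) = 1 + 0.4·t(A) + 0.3·t(D)
t(D) = 1 + 0.3·t(A) + 0.4·t(D)
Solving: t(A) = 3.3333, t(D) = 3.3333.
Expected steps from A to E: 3.3333.

3.3333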